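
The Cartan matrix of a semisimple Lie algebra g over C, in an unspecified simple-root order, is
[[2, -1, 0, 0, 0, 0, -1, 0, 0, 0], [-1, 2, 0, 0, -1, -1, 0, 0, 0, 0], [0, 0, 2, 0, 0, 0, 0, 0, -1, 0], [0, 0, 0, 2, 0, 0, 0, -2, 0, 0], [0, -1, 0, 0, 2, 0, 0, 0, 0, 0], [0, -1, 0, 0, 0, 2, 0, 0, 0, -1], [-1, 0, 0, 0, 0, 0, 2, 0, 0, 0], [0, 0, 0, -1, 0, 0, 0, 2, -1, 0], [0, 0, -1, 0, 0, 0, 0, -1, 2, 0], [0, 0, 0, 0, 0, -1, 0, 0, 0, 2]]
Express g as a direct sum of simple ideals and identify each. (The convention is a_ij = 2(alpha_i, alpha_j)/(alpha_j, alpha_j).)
The diagram associated to this matrix has two connected components: the simple roots {alpha_3, alpha_4, alpha_8, alpha_9} form a chain of 4 nodes with a double edge at one end; the terminal node there is the unique long simple root (C_4), and {alpha_1, alpha_2, alpha_5, alpha_6, alpha_7, alpha_10} form a chain of 5 nodes with one extra node attached to the third node from one end (E_6). A semisimple Lie algebra decomposes uniquely as the direct sum of simple ideals, one per connected component of its Dynkin diagram, so g ≅ C_4 ⊕ E_6 (dimension 36 + 78 = 114).

C_4 (sp(8)) ⊕ E_6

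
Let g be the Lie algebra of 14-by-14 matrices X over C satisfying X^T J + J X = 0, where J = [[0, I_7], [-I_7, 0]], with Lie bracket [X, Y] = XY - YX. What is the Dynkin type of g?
This is sp(14), which has dimension 14(14+1)/2 = 105 and rank 14/2 = 7. In the classification of classical Lie algebras, the symplectic algebra sp(2n) has type C_n; here n = 7, so the Dynkin diagram is a chain of 7 nodes with a double edge at one end; the terminal node there is the unique long simple root (C_7). Hence the type is C_7.

type C_7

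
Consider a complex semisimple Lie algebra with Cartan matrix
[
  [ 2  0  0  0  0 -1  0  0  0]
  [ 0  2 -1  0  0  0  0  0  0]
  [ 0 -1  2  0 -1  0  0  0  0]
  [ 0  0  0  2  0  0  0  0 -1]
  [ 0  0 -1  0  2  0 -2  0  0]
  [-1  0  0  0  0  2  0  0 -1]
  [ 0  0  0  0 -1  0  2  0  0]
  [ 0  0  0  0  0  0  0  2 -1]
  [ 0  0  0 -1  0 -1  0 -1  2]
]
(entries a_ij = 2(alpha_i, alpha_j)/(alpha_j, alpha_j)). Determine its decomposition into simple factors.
The diagram associated to this matrix has two connected components: the simple roots {alpha_2, alpha_3, alpha_5, alpha_7} form a chain of 4 nodes with a double edge at one end; the terminal node there is the unique short simple root (B_4), and {alpha_1, alpha_4, alpha_6, alpha_8, alpha_9} form a chain of 3 nodes with a fork of two nodes at one end (D_5). A semisimple Lie algebra decomposes uniquely as the direct sum of simple ideals, one per connected component of its Dynkin diagram, so g ≅ B_4 ⊕ D_5 (dimension 36 + 45 = 81).

type B_4 + type D_5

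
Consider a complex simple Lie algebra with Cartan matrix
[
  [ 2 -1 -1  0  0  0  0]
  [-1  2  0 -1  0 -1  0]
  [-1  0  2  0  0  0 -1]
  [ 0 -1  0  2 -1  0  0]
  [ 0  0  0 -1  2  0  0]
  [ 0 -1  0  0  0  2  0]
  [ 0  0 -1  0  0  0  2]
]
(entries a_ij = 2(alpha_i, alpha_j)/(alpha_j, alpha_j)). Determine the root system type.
E_7

The matrix has rank 7 with 2's on the diagonal. Reading the off-diagonal entries as Dynkin edges (a single edge where a_ij = a_ji = -1; a double or triple edge where a_ij * a_ji = 2 or 3), the diagram is a chain of 6 nodes with one extra node attached to the third node from one end (E_7). One simple-root ordering that puts it in standard form is (alpha_5, alpha_6, alpha_4, alpha_2, alpha_1, alpha_3, alpha_7). So the algebra is type E_7.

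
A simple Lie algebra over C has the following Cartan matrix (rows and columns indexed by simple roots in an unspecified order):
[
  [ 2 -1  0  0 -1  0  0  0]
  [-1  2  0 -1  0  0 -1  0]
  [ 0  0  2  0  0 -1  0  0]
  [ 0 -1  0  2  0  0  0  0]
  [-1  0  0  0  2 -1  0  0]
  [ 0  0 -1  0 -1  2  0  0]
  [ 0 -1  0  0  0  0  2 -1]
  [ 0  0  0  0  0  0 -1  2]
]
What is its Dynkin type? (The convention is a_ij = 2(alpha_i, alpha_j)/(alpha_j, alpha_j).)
E8

The matrix has rank 8 with 2's on the diagonal. Reading the off-diagonal entries as Dynkin edges (a single edge where a_ij = a_ji = -1; a double or triple edge where a_ij * a_ji = 2 or 3), the diagram is a chain of 7 nodes with one extra node attached to the third node from one end (E_8). One simple-root ordering that puts it in standard form is (alpha_8, alpha_4, alpha_7, alpha_2, alpha_1, alpha_5, alpha_6, alpha_3). So the algebra is type E_8.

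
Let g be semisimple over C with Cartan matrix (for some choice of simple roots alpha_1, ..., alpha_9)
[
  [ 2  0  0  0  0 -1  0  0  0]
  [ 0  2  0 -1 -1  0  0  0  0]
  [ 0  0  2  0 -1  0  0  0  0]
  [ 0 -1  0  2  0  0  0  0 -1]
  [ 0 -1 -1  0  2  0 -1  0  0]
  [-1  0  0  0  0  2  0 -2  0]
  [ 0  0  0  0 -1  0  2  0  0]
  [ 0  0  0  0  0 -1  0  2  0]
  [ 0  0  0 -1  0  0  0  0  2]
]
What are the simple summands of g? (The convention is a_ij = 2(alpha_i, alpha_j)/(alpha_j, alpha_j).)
type B_3 + type D_6

The diagram associated to this matrix has two connected components: the simple roots {alpha_1, alpha_6, alpha_8} form a chain of 3 nodes with a double edge at one end; the terminal node there is the unique short simple root (B_3), and {alpha_2, alpha_3, alpha_4, alpha_5, alpha_7, alpha_9} form a chain of 4 nodes with a fork of two nodes at one end (D_6). A semisimple Lie algebra decomposes uniquely as the direct sum of simple ideals, one per connected component of its Dynkin diagram, so g ≅ B_3 ⊕ D_6 (dimension 21 + 66 = 87).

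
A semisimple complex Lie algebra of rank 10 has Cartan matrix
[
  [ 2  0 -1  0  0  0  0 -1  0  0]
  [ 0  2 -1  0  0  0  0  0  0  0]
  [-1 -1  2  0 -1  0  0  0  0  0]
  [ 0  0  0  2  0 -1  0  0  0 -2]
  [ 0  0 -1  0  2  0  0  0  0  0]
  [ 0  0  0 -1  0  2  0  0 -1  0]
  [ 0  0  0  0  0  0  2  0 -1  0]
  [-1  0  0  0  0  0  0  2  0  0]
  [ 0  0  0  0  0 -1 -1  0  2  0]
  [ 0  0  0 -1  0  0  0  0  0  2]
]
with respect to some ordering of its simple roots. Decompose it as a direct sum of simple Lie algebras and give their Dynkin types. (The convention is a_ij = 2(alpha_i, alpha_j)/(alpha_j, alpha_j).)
The diagram associated to this matrix has two connected components: the simple roots {alpha_4, alpha_6, alpha_7, alpha_9, alpha_10} form a chain of 5 nodes with a double edge at one end; the terminal node there is the unique short simple root (B_5), and {alpha_1, alpha_2, alpha_3, alpha_5, alpha_8} form a chain of 3 nodes with a fork of two nodes at one end (D_5). A semisimple Lie algebra decomposes uniquely as the direct sum of simple ideals, one per connected component of its Dynkin diagram, so g ≅ B_5 ⊕ D_5 (dimension 55 + 45 = 100).

B_5 (so(11)) + D_5 (so(10))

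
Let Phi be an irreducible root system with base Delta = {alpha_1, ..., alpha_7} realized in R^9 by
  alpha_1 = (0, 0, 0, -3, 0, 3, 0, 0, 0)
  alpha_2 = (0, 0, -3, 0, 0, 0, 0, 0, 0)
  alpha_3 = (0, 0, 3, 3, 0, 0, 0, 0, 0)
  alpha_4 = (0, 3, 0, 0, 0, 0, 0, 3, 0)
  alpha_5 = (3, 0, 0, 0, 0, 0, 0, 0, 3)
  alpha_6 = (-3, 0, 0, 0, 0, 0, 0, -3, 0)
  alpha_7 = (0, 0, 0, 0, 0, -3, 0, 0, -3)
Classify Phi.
Compute the Cartan integers a_ij = 2(alpha_i, alpha_j)/(alpha_j, alpha_j); the resulting 7x7 Cartan matrix is
[[2, 0, -1, 0, 0, 0, -1], [0, 2, -1, 0, 0, 0, 0], [-1, -2, 2, 0, 0, 0, 0], [0, 0, 0, 2, 0, -1, 0], [0, 0, 0, 0, 2, -1, -1], [0, 0, 0, -1, -1, 2, 0], [-1, 0, 0, 0, -1, 0, 2]].
The roots have two lengths (squared-length ratio 2:1); the short ones are alpha_{2}. The associated Dynkin diagram is a chain of 7 nodes with a double edge at one end; the terminal node there is the unique short simple root (B_7), so the type is B_7 (the algebra so(15)).

B7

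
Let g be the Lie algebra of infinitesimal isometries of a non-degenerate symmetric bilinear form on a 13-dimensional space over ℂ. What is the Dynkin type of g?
B6

This is so(13) with 13 odd, which has dimension 13(13-1)/2 = 78 and rank (13-1)/2 = 6. In the classification of classical Lie algebras, the orthogonal algebra so(2n+1) in an odd number of variables has type B_n; here n = 6, so the Dynkin diagram is a chain of 6 nodes with a double edge at one end; the terminal node there is the unique short simple root (B_6). Hence the type is B_6.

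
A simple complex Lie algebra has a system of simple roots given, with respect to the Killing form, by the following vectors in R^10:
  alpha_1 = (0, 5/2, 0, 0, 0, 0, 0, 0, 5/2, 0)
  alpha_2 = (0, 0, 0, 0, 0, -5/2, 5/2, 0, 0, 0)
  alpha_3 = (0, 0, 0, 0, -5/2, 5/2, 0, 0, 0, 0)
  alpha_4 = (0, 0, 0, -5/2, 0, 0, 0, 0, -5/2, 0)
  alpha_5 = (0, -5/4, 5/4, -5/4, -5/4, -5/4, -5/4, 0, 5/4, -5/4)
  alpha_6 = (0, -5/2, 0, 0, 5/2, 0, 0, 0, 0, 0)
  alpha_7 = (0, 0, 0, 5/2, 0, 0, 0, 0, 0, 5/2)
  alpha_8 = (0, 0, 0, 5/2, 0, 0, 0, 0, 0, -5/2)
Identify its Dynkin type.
Compute the Cartan integers a_ij = 2(alpha_i, alpha_j)/(alpha_j, alpha_j); the resulting 8x8 Cartan matrix is
[[2, 0, 0, -1, 0, -1, 0, 0], [0, 2, -1, 0, 0, 0, 0, 0], [0, -1, 2, 0, 0, -1, 0, 0], [-1, 0, 0, 2, 0, 0, -1, -1], [0, 0, 0, 0, 2, 0, -1, 0], [-1, 0, -1, 0, 0, 2, 0, 0], [0, 0, 0, -1, -1, 0, 2, 0], [0, 0, 0, -1, 0, 0, 0, 2]].
All simple roots have the same length, so the diagram is simply laced. The associated Dynkin diagram is a chain of 7 nodes with one extra node attached to the third node from one end (E_8), so the type is E_8.

E_8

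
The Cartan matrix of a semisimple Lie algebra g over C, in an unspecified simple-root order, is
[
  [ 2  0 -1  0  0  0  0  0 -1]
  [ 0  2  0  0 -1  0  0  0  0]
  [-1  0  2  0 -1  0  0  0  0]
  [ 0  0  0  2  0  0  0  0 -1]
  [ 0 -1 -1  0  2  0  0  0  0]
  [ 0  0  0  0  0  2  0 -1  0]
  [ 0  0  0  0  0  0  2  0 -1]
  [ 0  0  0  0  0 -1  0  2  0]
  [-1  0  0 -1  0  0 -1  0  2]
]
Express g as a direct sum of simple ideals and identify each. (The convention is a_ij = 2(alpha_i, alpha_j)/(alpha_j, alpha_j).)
The diagram associated to this matrix has two connected components: the simple roots {alpha_6, alpha_8} form a chain of 2 nodes with single edges (A_2), and {alpha_1, alpha_2, alpha_3, alpha_4, alpha_5, alpha_7, alpha_9} form a chain of 5 nodes with a fork of two nodes at one end (D_7). A semisimple Lie algebra decomposes uniquely as the direct sum of simple ideals, one per connected component of its Dynkin diagram, so g ≅ A_2 ⊕ D_7 (dimension 8 + 91 = 99).

A2 + D7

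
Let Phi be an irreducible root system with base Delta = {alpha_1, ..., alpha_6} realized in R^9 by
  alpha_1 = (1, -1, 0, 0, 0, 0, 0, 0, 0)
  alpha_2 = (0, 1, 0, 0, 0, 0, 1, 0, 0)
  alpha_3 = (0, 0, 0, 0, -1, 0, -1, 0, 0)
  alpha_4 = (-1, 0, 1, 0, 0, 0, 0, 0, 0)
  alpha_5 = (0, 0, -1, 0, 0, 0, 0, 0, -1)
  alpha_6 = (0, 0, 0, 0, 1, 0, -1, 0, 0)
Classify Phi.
Compute the Cartan integers a_ij = 2(alpha_i, alpha_j)/(alpha_j, alpha_j); the resulting 6x6 Cartan matrix is
[[2, -1, 0, -1, 0, 0], [-1, 2, -1, 0, 0, -1], [0, -1, 2, 0, 0, 0], [-1, 0, 0, 2, -1, 0], [0, 0, 0, -1, 2, 0], [0, -1, 0, 0, 0, 2]].
All simple roots have the same length, so the diagram is simply laced. The associated Dynkin diagram is a chain of 4 nodes with a fork of two nodes at one end (D_6), so the type is D_6 (the algebra so(12)).

D_6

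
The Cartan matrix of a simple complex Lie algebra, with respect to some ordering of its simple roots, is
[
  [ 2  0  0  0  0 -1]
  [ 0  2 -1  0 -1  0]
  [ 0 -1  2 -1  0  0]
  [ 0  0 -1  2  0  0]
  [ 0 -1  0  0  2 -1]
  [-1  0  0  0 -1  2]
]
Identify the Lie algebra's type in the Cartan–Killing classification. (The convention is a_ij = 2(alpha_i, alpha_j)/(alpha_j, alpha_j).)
A_6

The matrix has rank 6 with 2's on the diagonal. Reading the off-diagonal entries as Dynkin edges (a single edge where a_ij = a_ji = -1; a double or triple edge where a_ij * a_ji = 2 or 3), the diagram is a chain of 6 nodes with single edges (A_6). One simple-root ordering that puts it in standard form is (alpha_1, alpha_6, alpha_5, alpha_2, alpha_3, alpha_4). So the algebra is type A_6, i.e. sl(7).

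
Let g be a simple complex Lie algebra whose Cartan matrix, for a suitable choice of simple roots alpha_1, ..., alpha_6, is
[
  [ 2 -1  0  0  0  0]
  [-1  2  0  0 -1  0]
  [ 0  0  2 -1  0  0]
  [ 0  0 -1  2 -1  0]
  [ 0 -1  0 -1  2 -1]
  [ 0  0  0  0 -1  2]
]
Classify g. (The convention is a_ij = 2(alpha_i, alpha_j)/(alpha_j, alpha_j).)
The matrix has rank 6 with 2's on the diagonal. Reading the off-diagonal entries as Dynkin edges (a single edge where a_ij = a_ji = -1; a double or triple edge where a_ij * a_ji = 2 or 3), the diagram is a chain of 5 nodes with one extra node attached to the third node from one end (E_6). One simple-root ordering that puts it in standard form is (alpha_1, alpha_6, alpha_2, alpha_5, alpha_4, alpha_3). So the algebra is type E_6.

type E_6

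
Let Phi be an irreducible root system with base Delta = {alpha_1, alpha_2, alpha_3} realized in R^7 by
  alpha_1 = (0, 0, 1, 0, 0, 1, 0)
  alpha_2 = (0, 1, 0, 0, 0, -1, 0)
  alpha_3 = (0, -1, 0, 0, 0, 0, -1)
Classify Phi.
Compute the Cartan integers a_ij = 2(alpha_i, alpha_j)/(alpha_j, alpha_j); the resulting 3x3 Cartan matrix is
[[2, -1, 0], [-1, 2, -1], [0, -1, 2]].
All simple roots have the same length, so the diagram is simply laced. The associated Dynkin diagram is a chain of 3 nodes with single edges (A_3), so the type is A_3 (the algebra sl(4)).

A_3 (sl(4))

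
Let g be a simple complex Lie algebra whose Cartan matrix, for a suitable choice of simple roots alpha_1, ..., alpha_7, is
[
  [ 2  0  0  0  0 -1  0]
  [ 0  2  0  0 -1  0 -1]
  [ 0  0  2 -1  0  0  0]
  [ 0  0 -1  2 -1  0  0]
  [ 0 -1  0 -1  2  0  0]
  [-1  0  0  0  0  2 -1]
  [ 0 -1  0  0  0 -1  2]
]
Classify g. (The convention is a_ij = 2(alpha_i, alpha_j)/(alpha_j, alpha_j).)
A_7 (sl(8))

The matrix has rank 7 with 2's on the diagonal. Reading the off-diagonal entries as Dynkin edges (a single edge where a_ij = a_ji = -1; a double or triple edge where a_ij * a_ji = 2 or 3), the diagram is a chain of 7 nodes with single edges (A_7). One simple-root ordering that puts it in standard form is (alpha_1, alpha_6, alpha_7, alpha_2, alpha_5, alpha_4, alpha_3). So the algebra is type A_7, i.e. sl(8).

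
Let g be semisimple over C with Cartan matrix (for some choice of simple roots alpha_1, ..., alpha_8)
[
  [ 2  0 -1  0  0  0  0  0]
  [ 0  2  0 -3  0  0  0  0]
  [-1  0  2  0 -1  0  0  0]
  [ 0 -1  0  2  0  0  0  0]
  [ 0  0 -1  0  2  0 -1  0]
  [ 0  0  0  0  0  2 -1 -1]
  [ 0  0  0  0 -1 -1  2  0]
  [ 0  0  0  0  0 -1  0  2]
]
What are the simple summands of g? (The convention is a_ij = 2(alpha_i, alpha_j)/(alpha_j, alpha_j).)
The diagram associated to this matrix has two connected components: the simple roots {alpha_1, alpha_3, alpha_5, alpha_6, alpha_7, alpha_8} form a chain of 6 nodes with single edges (A_6), and {alpha_2, alpha_4} form two nodes joined by a triple edge (G_2). A semisimple Lie algebra decomposes uniquely as the direct sum of simple ideals, one per connected component of its Dynkin diagram, so g ≅ A_6 ⊕ G_2 (dimension 48 + 14 = 62).

type A_6 ⊕ type G_2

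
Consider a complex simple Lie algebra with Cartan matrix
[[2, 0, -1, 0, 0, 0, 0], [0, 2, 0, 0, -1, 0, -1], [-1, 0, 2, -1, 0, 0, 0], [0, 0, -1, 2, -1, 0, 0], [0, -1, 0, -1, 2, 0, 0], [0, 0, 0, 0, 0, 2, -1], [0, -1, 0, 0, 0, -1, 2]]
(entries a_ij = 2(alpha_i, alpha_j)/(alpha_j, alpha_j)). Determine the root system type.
The matrix has rank 7 with 2's on the diagonal. Reading the off-diagonal entries as Dynkin edges (a single edge where a_ij = a_ji = -1; a double or triple edge where a_ij * a_ji = 2 or 3), the diagram is a chain of 7 nodes with single edges (A_7). One simple-root ordering that puts it in standard form is (alpha_1, alpha_3, alpha_4, alpha_5, alpha_2, alpha_7, alpha_6). So the algebra is type A_7, i.e. sl(8).

A_7 (sl(8))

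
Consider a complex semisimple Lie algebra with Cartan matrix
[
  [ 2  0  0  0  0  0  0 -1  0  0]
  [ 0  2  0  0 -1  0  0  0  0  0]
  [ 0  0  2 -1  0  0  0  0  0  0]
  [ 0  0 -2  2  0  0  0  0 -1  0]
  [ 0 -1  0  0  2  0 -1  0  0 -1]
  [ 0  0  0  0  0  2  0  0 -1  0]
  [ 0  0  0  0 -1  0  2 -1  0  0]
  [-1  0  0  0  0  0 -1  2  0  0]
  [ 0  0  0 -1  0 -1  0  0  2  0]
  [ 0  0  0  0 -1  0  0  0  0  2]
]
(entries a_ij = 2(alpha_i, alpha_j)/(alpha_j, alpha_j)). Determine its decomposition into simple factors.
B4 + D6

The diagram associated to this matrix has two connected components: the simple roots {alpha_3, alpha_4, alpha_6, alpha_9} form a chain of 4 nodes with a double edge at one end; the terminal node there is the unique short simple root (B_4), and {alpha_1, alpha_2, alpha_5, alpha_7, alpha_8, alpha_10} form a chain of 4 nodes with a fork of two nodes at one end (D_6). A semisimple Lie algebra decomposes uniquely as the direct sum of simple ideals, one per connected component of its Dynkin diagram, so g ≅ B_4 ⊕ D_6 (dimension 36 + 66 = 102).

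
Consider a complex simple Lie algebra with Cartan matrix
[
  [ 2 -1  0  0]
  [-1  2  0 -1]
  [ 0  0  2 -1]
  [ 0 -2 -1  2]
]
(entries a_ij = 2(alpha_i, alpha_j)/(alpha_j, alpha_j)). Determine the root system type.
The matrix has rank 4 with 2's on the diagonal. Reading the off-diagonal entries as Dynkin edges (a single edge where a_ij = a_ji = -1; a double or triple edge where a_ij * a_ji = 2 or 3), the diagram is a chain of 4 nodes with a double edge between the middle two (F_4). One simple-root ordering that puts it in standard form is (alpha_3, alpha_4, alpha_2, alpha_1). So the algebra is type F_4.

F4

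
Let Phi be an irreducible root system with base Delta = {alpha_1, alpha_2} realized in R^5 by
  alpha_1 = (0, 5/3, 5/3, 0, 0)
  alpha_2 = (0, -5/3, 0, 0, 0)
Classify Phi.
Compute the Cartan integers a_ij = 2(alpha_i, alpha_j)/(alpha_j, alpha_j); the resulting 2x2 Cartan matrix is
[[2, -2], [-1, 2]].
The roots have two lengths (squared-length ratio 2:1); the short ones are alpha_{2}. The associated Dynkin diagram is a chain of 2 nodes with a double edge at one end; the terminal node there is the unique short simple root (B_2), so the type is B_2 (the algebra so(5)).

B_2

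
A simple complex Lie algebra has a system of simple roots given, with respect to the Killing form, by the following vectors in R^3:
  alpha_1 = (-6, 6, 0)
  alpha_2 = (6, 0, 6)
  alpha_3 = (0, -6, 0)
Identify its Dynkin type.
B_3

Compute the Cartan integers a_ij = 2(alpha_i, alpha_j)/(alpha_j, alpha_j); the resulting 3x3 Cartan matrix is
[[2, -1, -2], [-1, 2, 0], [-1, 0, 2]].
The roots have two lengths (squared-length ratio 2:1); the short ones are alpha_{3}. The associated Dynkin diagram is a chain of 3 nodes with a double edge at one end; the terminal node there is the unique short simple root (B_3), so the type is B_3 (the algebra so(7)).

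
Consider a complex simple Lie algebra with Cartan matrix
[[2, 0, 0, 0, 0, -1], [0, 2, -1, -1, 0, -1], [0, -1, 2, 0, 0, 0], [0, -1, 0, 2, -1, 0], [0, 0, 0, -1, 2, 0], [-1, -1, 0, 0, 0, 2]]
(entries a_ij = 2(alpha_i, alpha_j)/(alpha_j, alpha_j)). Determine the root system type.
type E_6

The matrix has rank 6 with 2's on the diagonal. Reading the off-diagonal entries as Dynkin edges (a single edge where a_ij = a_ji = -1; a double or triple edge where a_ij * a_ji = 2 or 3), the diagram is a chain of 5 nodes with one extra node attached to the third node from one end (E_6). One simple-root ordering that puts it in standard form is (alpha_1, alpha_3, alpha_6, alpha_2, alpha_4, alpha_5). So the algebra is type E_6.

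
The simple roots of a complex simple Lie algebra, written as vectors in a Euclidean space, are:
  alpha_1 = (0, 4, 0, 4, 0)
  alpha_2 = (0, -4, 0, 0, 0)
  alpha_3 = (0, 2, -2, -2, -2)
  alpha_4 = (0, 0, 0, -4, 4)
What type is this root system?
F4

Compute the Cartan integers a_ij = 2(alpha_i, alpha_j)/(alpha_j, alpha_j); the resulting 4x4 Cartan matrix is
[[2, -2, 0, -1], [-1, 2, -1, 0], [0, -1, 2, 0], [-1, 0, 0, 2]].
The roots have two lengths (squared-length ratio 2:1); the short ones are alpha_{2,3}. The associated Dynkin diagram is a chain of 4 nodes with a double edge between the middle two (F_4), so the type is F_4.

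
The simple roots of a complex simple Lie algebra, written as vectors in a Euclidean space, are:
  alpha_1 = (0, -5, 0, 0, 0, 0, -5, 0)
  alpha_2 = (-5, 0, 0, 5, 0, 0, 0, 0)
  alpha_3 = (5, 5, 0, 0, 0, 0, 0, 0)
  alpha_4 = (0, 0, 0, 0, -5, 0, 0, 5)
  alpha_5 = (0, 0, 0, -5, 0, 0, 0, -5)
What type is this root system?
Compute the Cartan integers a_ij = 2(alpha_i, alpha_j)/(alpha_j, alpha_j); the resulting 5x5 Cartan matrix is
[[2, 0, -1, 0, 0], [0, 2, -1, 0, -1], [-1, -1, 2, 0, 0], [0, 0, 0, 2, -1], [0, -1, 0, -1, 2]].
All simple roots have the same length, so the diagram is simply laced. The associated Dynkin diagram is a chain of 5 nodes with single edges (A_5), so the type is A_5 (the algebra sl(6)).

A5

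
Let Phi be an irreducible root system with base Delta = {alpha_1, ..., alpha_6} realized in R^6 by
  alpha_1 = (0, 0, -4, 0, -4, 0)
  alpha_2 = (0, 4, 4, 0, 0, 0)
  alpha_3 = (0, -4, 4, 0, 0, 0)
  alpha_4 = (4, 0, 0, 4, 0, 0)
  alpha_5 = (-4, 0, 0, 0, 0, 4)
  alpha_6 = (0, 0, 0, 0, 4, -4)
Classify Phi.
D_6

Compute the Cartan integers a_ij = 2(alpha_i, alpha_j)/(alpha_j, alpha_j); the resulting 6x6 Cartan matrix is
[[2, -1, -1, 0, 0, -1], [-1, 2, 0, 0, 0, 0], [-1, 0, 2, 0, 0, 0], [0, 0, 0, 2, -1, 0], [0, 0, 0, -1, 2, -1], [-1, 0, 0, 0, -1, 2]].
All simple roots have the same length, so the diagram is simply laced. The associated Dynkin diagram is a chain of 4 nodes with a fork of two nodes at one end (D_6), so the type is D_6 (the algebra so(12)).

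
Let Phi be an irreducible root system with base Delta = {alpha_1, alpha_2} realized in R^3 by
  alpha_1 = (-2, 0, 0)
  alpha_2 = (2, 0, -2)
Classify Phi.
B2

Compute the Cartan integers a_ij = 2(alpha_i, alpha_j)/(alpha_j, alpha_j); the resulting 2x2 Cartan matrix is
[[2, -1], [-2, 2]].
The roots have two lengths (squared-length ratio 2:1); the short ones are alpha_{1}. The associated Dynkin diagram is a chain of 2 nodes with a double edge at one end; the terminal node there is the unique short simple root (B_2), so the type is B_2 (the algebra so(5)).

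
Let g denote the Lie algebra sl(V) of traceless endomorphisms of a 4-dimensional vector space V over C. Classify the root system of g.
This is sl(4), which has dimension 4^2 - 1 = 15 and rank 4 - 1 = 3 (a Cartan subalgebra is the diagonal traceless matrices). In the classification of classical Lie algebras, the special linear algebra sl(n+1) has type A_n; here n = 3, so the Dynkin diagram is a chain of 3 nodes with single edges (A_3). Hence the type is A_3.

A_3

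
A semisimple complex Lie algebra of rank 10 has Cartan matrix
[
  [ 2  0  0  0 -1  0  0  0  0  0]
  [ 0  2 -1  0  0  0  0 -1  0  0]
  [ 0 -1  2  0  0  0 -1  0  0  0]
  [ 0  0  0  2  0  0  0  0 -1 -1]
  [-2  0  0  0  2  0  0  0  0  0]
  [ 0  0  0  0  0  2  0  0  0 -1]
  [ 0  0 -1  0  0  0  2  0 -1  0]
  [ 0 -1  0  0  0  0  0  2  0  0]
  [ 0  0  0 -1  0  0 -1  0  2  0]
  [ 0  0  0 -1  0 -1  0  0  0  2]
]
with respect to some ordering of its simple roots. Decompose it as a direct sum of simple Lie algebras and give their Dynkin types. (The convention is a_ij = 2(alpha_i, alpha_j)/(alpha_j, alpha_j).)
The diagram associated to this matrix has two connected components: the simple roots {alpha_2, alpha_3, alpha_4, alpha_6, alpha_7, alpha_8, alpha_9, alpha_10} form a chain of 8 nodes with single edges (A_8), and {alpha_1, alpha_5} form a chain of 2 nodes with a double edge at one end; the terminal node there is the unique short simple root (B_2). A semisimple Lie algebra decomposes uniquely as the direct sum of simple ideals, one per connected component of its Dynkin diagram, so g ≅ A_8 ⊕ B_2 (dimension 80 + 10 = 90).

A_8 ⊕ B_2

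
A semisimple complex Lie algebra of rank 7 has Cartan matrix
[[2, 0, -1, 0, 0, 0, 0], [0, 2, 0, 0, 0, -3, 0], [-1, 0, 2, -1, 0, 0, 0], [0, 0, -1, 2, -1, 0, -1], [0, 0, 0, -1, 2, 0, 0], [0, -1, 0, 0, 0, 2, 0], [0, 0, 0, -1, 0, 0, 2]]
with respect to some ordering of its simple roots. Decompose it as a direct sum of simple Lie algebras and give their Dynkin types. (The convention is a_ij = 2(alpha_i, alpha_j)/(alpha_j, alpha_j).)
type D_5 + type G_2

The diagram associated to this matrix has two connected components: the simple roots {alpha_1, alpha_3, alpha_4, alpha_5, alpha_7} form a chain of 3 nodes with a fork of two nodes at one end (D_5), and {alpha_2, alpha_6} form two nodes joined by a triple edge (G_2). A semisimple Lie algebra decomposes uniquely as the direct sum of simple ideals, one per connected component of its Dynkin diagram, so g ≅ D_5 ⊕ G_2 (dimension 45 + 14 = 59).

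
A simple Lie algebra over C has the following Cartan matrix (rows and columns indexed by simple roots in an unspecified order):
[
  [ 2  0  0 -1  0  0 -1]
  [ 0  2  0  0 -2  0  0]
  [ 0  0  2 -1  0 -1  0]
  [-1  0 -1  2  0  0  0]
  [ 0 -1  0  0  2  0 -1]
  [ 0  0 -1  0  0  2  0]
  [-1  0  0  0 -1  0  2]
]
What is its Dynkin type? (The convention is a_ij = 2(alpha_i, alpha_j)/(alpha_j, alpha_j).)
The matrix has rank 7 with 2's on the diagonal. Reading the off-diagonal entries as Dynkin edges (a single edge where a_ij = a_ji = -1; a double or triple edge where a_ij * a_ji = 2 or 3), the diagram is a chain of 7 nodes with a double edge at one end; the terminal node there is the unique long simple root (C_7). One simple-root ordering that puts it in standard form is (alpha_6, alpha_3, alpha_4, alpha_1, alpha_7, alpha_5, alpha_2). So the algebra is type C_7, i.e. sp(14).

type C_7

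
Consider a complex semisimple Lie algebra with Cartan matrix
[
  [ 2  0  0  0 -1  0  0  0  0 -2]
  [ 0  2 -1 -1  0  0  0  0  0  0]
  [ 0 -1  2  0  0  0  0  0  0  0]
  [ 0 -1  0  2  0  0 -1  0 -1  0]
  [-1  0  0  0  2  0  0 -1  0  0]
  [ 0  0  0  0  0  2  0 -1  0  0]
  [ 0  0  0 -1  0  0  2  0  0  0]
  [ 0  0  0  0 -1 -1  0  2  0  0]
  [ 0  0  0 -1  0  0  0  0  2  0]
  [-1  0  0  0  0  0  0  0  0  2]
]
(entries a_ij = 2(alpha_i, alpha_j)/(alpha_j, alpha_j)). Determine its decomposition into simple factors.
The diagram associated to this matrix has two connected components: the simple roots {alpha_1, alpha_5, alpha_6, alpha_8, alpha_10} form a chain of 5 nodes with a double edge at one end; the terminal node there is the unique short simple root (B_5), and {alpha_2, alpha_3, alpha_4, alpha_7, alpha_9} form a chain of 3 nodes with a fork of two nodes at one end (D_5). A semisimple Lie algebra decomposes uniquely as the direct sum of simple ideals, one per connected component of its Dynkin diagram, so g ≅ B_5 ⊕ D_5 (dimension 55 + 45 = 100).

B5 + D5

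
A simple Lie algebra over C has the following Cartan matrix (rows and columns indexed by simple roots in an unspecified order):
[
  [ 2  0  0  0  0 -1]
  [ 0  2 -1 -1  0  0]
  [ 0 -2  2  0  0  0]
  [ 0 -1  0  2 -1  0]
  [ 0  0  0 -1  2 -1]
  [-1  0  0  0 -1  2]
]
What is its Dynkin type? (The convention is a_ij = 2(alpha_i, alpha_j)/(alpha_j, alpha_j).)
C_6 (sp(12))

The matrix has rank 6 with 2's on the diagonal. Reading the off-diagonal entries as Dynkin edges (a single edge where a_ij = a_ji = -1; a double or triple edge where a_ij * a_ji = 2 or 3), the diagram is a chain of 6 nodes with a double edge at one end; the terminal node there is the unique long simple root (C_6). One simple-root ordering that puts it in standard form is (alpha_1, alpha_6, alpha_5, alpha_4, alpha_2, alpha_3). So the algebra is type C_6, i.e. sp(12).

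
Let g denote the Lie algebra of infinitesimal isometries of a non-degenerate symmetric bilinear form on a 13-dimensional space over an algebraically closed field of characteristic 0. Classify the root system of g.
This is so(13) with 13 odd, which has dimension 13(13-1)/2 = 78 and rank (13-1)/2 = 6. In the classification of classical Lie algebras, the orthogonal algebra so(2n+1) in an odd number of variables has type B_n; here n = 6, so the Dynkin diagram is a chain of 6 nodes with a double edge at one end; the terminal node there is the unique short simple root (B_6). Hence the type is B_6.

B6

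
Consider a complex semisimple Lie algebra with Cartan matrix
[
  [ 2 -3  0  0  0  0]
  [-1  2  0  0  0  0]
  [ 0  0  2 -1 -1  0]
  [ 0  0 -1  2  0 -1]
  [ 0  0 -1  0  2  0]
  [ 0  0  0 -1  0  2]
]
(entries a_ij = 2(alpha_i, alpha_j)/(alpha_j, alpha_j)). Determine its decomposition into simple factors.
The diagram associated to this matrix has two connected components: the simple roots {alpha_3, alpha_4, alpha_5, alpha_6} form a chain of 4 nodes with single edges (A_4), and {alpha_1, alpha_2} form two nodes joined by a triple edge (G_2). A semisimple Lie algebra decomposes uniquely as the direct sum of simple ideals, one per connected component of its Dynkin diagram, so g ≅ A_4 ⊕ G_2 (dimension 24 + 14 = 38).

A4 ⊕ G2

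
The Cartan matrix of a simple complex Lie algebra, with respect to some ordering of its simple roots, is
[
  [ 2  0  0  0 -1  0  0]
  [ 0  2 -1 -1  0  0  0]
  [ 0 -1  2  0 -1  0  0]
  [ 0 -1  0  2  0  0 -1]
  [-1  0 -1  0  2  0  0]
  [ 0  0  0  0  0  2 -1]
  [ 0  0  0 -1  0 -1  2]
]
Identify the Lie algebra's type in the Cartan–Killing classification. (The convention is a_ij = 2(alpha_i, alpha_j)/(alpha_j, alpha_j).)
The matrix has rank 7 with 2's on the diagonal. Reading the off-diagonal entries as Dynkin edges (a single edge where a_ij = a_ji = -1; a double or triple edge where a_ij * a_ji = 2 or 3), the diagram is a chain of 7 nodes with single edges (A_7). One simple-root ordering that puts it in standard form is (alpha_6, alpha_7, alpha_4, alpha_2, alpha_3, alpha_5, alpha_1). So the algebra is type A_7, i.e. sl(8).

type A_7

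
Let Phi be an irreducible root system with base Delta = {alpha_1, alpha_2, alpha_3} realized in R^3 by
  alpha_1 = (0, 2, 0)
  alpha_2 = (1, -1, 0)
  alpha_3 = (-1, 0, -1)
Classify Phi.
C3

Compute the Cartan integers a_ij = 2(alpha_i, alpha_j)/(alpha_j, alpha_j); the resulting 3x3 Cartan matrix is
[[2, -2, 0], [-1, 2, -1], [0, -1, 2]].
The roots have two lengths (squared-length ratio 2:1); the short ones are alpha_{2,3}. The associated Dynkin diagram is a chain of 3 nodes with a double edge at one end; the terminal node there is the unique long simple root (C_3), so the type is C_3 (the algebra sp(6)).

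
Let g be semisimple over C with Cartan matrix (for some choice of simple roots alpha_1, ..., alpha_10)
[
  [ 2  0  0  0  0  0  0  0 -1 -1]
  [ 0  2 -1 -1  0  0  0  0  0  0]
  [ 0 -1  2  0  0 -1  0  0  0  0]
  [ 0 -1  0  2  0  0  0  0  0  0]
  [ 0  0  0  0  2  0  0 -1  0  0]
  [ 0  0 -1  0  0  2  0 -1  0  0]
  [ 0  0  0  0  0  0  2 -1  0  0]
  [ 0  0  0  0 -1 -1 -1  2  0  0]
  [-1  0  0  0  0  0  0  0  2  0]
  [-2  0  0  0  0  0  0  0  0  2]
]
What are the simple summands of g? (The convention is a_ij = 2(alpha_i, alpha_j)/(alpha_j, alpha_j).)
The diagram associated to this matrix has two connected components: the simple roots {alpha_1, alpha_9, alpha_10} form a chain of 3 nodes with a double edge at one end; the terminal node there is the unique long simple root (C_3), and {alpha_2, alpha_3, alpha_4, alpha_5, alpha_6, alpha_7, alpha_8} form a chain of 5 nodes with a fork of two nodes at one end (D_7). A semisimple Lie algebra decomposes uniquely as the direct sum of simple ideals, one per connected component of its Dynkin diagram, so g ≅ C_3 ⊕ D_7 (dimension 21 + 91 = 112).

C3 + D7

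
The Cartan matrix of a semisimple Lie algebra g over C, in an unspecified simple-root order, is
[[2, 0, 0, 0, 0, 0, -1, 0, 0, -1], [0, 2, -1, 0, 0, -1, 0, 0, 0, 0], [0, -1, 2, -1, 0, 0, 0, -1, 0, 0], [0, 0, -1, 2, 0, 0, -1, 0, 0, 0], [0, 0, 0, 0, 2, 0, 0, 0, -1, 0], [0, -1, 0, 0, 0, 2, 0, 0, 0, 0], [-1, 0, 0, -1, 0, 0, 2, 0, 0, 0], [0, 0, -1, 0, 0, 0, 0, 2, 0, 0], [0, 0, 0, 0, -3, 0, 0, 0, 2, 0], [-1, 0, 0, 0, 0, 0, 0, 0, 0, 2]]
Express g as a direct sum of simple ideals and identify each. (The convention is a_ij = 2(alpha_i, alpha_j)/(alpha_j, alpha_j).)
The diagram associated to this matrix has two connected components: the simple roots {alpha_1, alpha_2, alpha_3, alpha_4, alpha_6, alpha_7, alpha_8, alpha_10} form a chain of 7 nodes with one extra node attached to the third node from one end (E_8), and {alpha_5, alpha_9} form two nodes joined by a triple edge (G_2). A semisimple Lie algebra decomposes uniquely as the direct sum of simple ideals, one per connected component of its Dynkin diagram, so g ≅ E_8 ⊕ G_2 (dimension 248 + 14 = 262).

E_8 ⊕ G_2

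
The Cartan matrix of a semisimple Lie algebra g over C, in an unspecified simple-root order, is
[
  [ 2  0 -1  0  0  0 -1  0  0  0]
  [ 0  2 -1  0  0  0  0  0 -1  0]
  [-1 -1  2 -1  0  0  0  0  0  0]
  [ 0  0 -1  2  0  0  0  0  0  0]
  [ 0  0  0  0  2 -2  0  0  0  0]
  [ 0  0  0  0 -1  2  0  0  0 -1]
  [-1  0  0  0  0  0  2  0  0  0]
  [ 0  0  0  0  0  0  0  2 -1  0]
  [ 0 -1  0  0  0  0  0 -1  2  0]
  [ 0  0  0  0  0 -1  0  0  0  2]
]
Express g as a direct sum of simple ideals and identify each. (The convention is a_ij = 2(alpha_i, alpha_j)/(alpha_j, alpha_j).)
C_3 + E_7

The diagram associated to this matrix has two connected components: the simple roots {alpha_5, alpha_6, alpha_10} form a chain of 3 nodes with a double edge at one end; the terminal node there is the unique long simple root (C_3), and {alpha_1, alpha_2, alpha_3, alpha_4, alpha_7, alpha_8, alpha_9} form a chain of 6 nodes with one extra node attached to the third node from one end (E_7). A semisimple Lie algebra decomposes uniquely as the direct sum of simple ideals, one per connected component of its Dynkin diagram, so g ≅ C_3 ⊕ E_7 (dimension 21 + 133 = 154).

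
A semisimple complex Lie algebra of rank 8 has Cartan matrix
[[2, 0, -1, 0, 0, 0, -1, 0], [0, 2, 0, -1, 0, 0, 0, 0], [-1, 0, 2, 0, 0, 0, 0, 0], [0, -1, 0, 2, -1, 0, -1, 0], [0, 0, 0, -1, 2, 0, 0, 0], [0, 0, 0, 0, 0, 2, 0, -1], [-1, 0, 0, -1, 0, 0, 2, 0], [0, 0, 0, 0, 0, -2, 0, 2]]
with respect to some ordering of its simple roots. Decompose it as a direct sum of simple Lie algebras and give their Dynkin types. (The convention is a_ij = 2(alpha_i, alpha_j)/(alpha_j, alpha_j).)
B_2 (so(5)) + D_6 (so(12))

The diagram associated to this matrix has two connected components: the simple roots {alpha_6, alpha_8} form a chain of 2 nodes with a double edge at one end; the terminal node there is the unique short simple root (B_2), and {alpha_1, alpha_2, alpha_3, alpha_4, alpha_5, alpha_7} form a chain of 4 nodes with a fork of two nodes at one end (D_6). A semisimple Lie algebra decomposes uniquely as the direct sum of simple ideals, one per connected component of its Dynkin diagram, so g ≅ B_2 ⊕ D_6 (dimension 10 + 66 = 76).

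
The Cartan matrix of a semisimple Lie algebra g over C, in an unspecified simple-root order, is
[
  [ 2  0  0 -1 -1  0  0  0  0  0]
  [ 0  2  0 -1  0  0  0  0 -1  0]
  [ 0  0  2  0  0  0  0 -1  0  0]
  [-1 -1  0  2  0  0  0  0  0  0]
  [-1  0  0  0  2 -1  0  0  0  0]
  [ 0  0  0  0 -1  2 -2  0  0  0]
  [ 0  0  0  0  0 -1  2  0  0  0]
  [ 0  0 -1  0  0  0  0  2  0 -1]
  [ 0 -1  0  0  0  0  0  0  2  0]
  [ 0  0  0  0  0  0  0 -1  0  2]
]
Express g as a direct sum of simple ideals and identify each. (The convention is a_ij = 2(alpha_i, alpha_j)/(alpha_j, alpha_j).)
type A_3 + type B_7

The diagram associated to this matrix has two connected components: the simple roots {alpha_3, alpha_8, alpha_10} form a chain of 3 nodes with single edges (A_3), and {alpha_1, alpha_2, alpha_4, alpha_5, alpha_6, alpha_7, alpha_9} form a chain of 7 nodes with a double edge at one end; the terminal node there is the unique short simple root (B_7). A semisimple Lie algebra decomposes uniquely as the direct sum of simple ideals, one per connected component of its Dynkin diagram, so g ≅ A_3 ⊕ B_7 (dimension 15 + 105 = 120).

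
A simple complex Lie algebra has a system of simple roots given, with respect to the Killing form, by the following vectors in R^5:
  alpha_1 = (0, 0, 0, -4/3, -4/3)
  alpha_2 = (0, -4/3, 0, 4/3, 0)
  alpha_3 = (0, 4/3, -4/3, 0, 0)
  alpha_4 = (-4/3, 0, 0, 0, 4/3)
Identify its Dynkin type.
Compute the Cartan integers a_ij = 2(alpha_i, alpha_j)/(alpha_j, alpha_j); the resulting 4x4 Cartan matrix is
[[2, -1, 0, -1], [-1, 2, -1, 0], [0, -1, 2, 0], [-1, 0, 0, 2]].
All simple roots have the same length, so the diagram is simply laced. The associated Dynkin diagram is a chain of 4 nodes with single edges (A_4), so the type is A_4 (the algebra sl(5)).

A_4 (sl(5))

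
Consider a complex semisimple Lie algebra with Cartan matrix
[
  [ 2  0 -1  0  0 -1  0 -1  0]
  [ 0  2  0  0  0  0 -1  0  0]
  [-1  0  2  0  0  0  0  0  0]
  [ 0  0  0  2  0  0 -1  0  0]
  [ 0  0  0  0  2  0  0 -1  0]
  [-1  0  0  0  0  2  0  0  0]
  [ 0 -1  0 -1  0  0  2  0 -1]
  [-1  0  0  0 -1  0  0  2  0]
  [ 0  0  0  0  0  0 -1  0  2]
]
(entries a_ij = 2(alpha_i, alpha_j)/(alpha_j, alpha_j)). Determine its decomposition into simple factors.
D_4 (so(8)) ⊕ D_5 (so(10))

The diagram associated to this matrix has two connected components: the simple roots {alpha_2, alpha_4, alpha_7, alpha_9} form a chain of 2 nodes with a fork of two nodes at one end (D_4), and {alpha_1, alpha_3, alpha_5, alpha_6, alpha_8} form a chain of 3 nodes with a fork of two nodes at one end (D_5). A semisimple Lie algebra decomposes uniquely as the direct sum of simple ideals, one per connected component of its Dynkin diagram, so g ≅ D_4 ⊕ D_5 (dimension 28 + 45 = 73).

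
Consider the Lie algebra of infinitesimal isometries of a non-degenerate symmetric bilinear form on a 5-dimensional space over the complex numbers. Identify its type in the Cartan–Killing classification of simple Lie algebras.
type B_2

This is so(5) with 5 odd, which has dimension 5(5-1)/2 = 10 and rank (5-1)/2 = 2. In the classification of classical Lie algebras, the orthogonal algebra so(2n+1) in an odd number of variables has type B_n; here n = 2, so the Dynkin diagram is a chain of 2 nodes with a double edge at one end; the terminal node there is the unique short simple root (B_2). Hence the type is B_2.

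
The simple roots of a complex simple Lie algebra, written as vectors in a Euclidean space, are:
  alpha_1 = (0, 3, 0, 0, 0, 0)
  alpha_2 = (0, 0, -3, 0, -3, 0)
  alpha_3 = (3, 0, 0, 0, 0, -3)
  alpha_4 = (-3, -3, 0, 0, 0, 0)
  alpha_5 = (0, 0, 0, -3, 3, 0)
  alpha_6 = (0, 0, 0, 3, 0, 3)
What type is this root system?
type B_6

Compute the Cartan integers a_ij = 2(alpha_i, alpha_j)/(alpha_j, alpha_j); the resulting 6x6 Cartan matrix is
[[2, 0, 0, -1, 0, 0], [0, 2, 0, 0, -1, 0], [0, 0, 2, -1, 0, -1], [-2, 0, -1, 2, 0, 0], [0, -1, 0, 0, 2, -1], [0, 0, -1, 0, -1, 2]].
The roots have two lengths (squared-length ratio 2:1); the short ones are alpha_{1}. The associated Dynkin diagram is a chain of 6 nodes with a double edge at one end; the terminal node there is the unique short simple root (B_6), so the type is B_6 (the algebra so(13)).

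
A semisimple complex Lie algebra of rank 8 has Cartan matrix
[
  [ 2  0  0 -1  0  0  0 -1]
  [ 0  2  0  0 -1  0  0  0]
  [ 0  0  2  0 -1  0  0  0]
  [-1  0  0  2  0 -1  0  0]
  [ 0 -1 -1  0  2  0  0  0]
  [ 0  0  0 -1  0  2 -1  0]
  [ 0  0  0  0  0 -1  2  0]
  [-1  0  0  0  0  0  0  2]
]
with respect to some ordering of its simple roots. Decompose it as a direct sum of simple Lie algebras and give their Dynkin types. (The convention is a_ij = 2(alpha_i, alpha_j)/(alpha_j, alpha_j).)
A3 + A5

The diagram associated to this matrix has two connected components: the simple roots {alpha_2, alpha_3, alpha_5} form a chain of 3 nodes with single edges (A_3), and {alpha_1, alpha_4, alpha_6, alpha_7, alpha_8} form a chain of 5 nodes with single edges (A_5). A semisimple Lie algebra decomposes uniquely as the direct sum of simple ideals, one per connected component of its Dynkin diagram, so g ≅ A_3 ⊕ A_5 (dimension 15 + 35 = 50).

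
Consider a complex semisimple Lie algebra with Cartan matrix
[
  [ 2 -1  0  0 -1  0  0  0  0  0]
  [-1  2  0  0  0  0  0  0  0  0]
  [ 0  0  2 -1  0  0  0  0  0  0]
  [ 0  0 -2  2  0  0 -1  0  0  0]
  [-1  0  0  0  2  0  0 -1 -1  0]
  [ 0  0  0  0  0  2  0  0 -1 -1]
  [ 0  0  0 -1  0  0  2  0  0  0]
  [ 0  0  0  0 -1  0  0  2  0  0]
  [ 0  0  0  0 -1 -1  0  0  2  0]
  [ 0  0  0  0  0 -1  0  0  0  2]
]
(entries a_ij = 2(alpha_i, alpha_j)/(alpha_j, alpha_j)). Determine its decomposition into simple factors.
The diagram associated to this matrix has two connected components: the simple roots {alpha_3, alpha_4, alpha_7} form a chain of 3 nodes with a double edge at one end; the terminal node there is the unique short simple root (B_3), and {alpha_1, alpha_2, alpha_5, alpha_6, alpha_8, alpha_9, alpha_10} form a chain of 6 nodes with one extra node attached to the third node from one end (E_7). A semisimple Lie algebra decomposes uniquely as the direct sum of simple ideals, one per connected component of its Dynkin diagram, so g ≅ B_3 ⊕ E_7 (dimension 21 + 133 = 154).

B3 ⊕ E7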